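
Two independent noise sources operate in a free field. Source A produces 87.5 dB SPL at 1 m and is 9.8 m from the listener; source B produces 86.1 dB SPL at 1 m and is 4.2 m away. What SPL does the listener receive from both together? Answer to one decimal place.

74.6 dB SPL

At the listener: L_A = 87.5 − 20·log₁₀(9.8) = 67.68 dB; L_B = 86.1 − 20·log₁₀(4.2) = 73.64 dB.
Combined: 10·log₁₀(10^(67.68/10)+10^(73.64/10)) = 74.6 dB SPL.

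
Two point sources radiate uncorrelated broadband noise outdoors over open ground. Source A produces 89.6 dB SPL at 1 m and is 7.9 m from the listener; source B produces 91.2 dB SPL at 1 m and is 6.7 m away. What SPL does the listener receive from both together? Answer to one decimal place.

76.4 dB SPL

At the listener: L_A = 89.6 − 20·log₁₀(7.9) = 71.65 dB; L_B = 91.2 − 20·log₁₀(6.7) = 74.68 dB.
Combined: 10·log₁₀(10^(71.65/10)+10^(74.68/10)) = 76.4 dB SPL.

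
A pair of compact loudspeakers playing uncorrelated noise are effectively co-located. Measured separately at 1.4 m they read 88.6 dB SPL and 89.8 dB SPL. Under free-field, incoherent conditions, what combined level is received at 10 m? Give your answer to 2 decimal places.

75.17 dB SPL

Combined at 1.4 m: 10·log₁₀(10^(88.6/10)+10^(89.8/10)) = 92.252 dB SPL.
Then apply −20·log₁₀(10/1.4) = -17.077 dB → 75.17 dB SPL.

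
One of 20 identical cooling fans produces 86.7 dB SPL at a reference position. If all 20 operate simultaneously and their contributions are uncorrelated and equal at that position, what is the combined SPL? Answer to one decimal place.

20 equal incoherent sources raise the level by 10·log₁₀(20) = 13.01 dB.
L_total = 86.7 + 13.01 = 99.7 dB SPL.

99.7 dB SPL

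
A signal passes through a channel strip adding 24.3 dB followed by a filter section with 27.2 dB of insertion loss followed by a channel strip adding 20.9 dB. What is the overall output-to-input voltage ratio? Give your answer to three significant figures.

Net gain = 24.3 + (−27.2) + 20.9 = 18.0 dB.
Voltage ratio = 10^(18.0/20) = 7.94.

7.94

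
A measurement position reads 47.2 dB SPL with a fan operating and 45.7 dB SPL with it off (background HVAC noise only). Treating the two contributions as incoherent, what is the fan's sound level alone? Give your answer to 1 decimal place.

41.9 dB SPL

Subtract intensities: L_src = 10·log₁₀(10^(L_total/10) − 10^(L_bg/10)).
L_src = 10·log₁₀(10^(47.2/10) − 10^(45.7/10)) = 10·log₁₀(15330) = 41.9 dB SPL.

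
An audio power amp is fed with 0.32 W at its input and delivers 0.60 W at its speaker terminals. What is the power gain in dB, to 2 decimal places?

For a power ratio, dB = 10·log₁₀(P₂/P₁).
10·log₁₀(0.60/0.32) = 10·log₁₀(1.875) = 2.73 dB.

2.73 dB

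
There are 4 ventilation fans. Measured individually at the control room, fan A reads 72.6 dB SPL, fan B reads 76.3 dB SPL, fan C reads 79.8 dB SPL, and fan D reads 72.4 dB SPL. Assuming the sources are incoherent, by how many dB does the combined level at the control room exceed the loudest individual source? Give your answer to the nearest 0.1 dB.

2.6 dB

Uncorrelated sources add in intensity (power), not in dB.
L_total = 10·log₁₀(10^(72.6/10) + 10^(76.3/10) + 10^(79.8/10) + 10^(72.4/10)) = 82.40 dB SPL.
Excess over the loudest (79.8 dB): 82.40 − 79.8 = 2.6 dB.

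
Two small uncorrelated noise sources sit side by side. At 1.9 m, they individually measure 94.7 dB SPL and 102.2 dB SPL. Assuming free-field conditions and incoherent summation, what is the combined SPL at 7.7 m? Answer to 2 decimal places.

90.76 dB SPL

Combined at 1.9 m: 10·log₁₀(10^(94.7/10)+10^(102.2/10)) = 102.911 dB SPL.
Then apply −20·log₁₀(7.7/1.9) = -12.155 dB → 90.76 dB SPL.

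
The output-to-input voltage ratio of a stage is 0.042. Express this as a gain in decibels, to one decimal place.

-27.5 dB

For a voltage ratio, dB = 20·log₁₀(V₂/V₁).
20·log₁₀(0.042) = -27.5 dB.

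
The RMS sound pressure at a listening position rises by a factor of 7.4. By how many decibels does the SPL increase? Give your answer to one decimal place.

17.4 dB

Sound pressure is an amplitude quantity: ΔL = 20·log₁₀(p₂/p₁).
20·log₁₀(7.4) = 17.4 dB.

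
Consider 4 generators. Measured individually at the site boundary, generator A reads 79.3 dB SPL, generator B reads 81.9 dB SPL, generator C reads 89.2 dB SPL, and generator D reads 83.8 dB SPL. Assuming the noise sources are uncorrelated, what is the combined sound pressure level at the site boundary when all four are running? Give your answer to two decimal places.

Incoherent sources sum as intensities:
L_total = 10·log₁₀(10^(79.3/10) + 10^(81.9/10) + 10^(89.2/10) + 10^(83.8/10)) = 10·log₁₀(1312000000) = 91.18 dB SPL.

91.18 dB SPL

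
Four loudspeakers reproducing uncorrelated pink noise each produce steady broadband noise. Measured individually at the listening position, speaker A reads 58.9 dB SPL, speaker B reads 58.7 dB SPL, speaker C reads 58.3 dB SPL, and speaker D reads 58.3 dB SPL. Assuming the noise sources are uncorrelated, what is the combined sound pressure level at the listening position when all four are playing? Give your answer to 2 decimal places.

64.58 dB SPL

Uncorrelated sources add in intensity (power), not in dB.
L_total = 10·log₁₀(10^(58.9/10) + 10^(58.7/10) + 10^(58.3/10) + 10^(58.3/10)) = 10·log₁₀(2870000) = 64.58 dB SPL.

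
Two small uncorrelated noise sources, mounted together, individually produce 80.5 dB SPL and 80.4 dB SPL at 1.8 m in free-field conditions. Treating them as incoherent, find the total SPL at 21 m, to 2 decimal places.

62.12 dB SPL

Combined at 1.8 m: 10·log₁₀(10^(80.5/10)+10^(80.4/10)) = 83.461 dB SPL.
Then apply −20·log₁₀(21/1.8) = -21.339 dB → 62.12 dB SPL.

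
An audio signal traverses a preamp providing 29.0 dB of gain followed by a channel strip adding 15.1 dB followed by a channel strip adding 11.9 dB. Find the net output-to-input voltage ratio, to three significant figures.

631

Net gain = 29.0 + 15.1 + 11.9 = 56.0 dB.
Voltage ratio = 10^(56.0/20) = 631.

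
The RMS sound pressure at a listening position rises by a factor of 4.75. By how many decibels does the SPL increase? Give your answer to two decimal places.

Sound pressure is an amplitude quantity: ΔL = 20·log₁₀(p₂/p₁).
20·log₁₀(4.75) = 13.53 dB.

13.53 dB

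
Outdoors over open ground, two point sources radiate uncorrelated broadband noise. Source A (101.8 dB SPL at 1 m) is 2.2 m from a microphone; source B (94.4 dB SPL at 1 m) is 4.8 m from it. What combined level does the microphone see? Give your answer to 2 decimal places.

95.11 dB SPL

At the listener: L_A = 101.8 − 20·log₁₀(2.2) = 94.952 dB; L_B = 94.4 − 20·log₁₀(4.8) = 80.775 dB.
Combined: 10·log₁₀(10^(94.952/10)+10^(80.775/10)) = 95.11 dB SPL.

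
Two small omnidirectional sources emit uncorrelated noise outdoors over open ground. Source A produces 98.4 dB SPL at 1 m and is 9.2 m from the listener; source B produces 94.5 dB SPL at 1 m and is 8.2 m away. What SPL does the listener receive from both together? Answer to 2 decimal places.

At the listener: L_A = 98.4 − 20·log₁₀(9.2) = 79.124 dB; L_B = 94.5 − 20·log₁₀(8.2) = 76.224 dB.
Combined: 10·log₁₀(10^(79.124/10)+10^(76.224/10)) = 80.92 dB SPL.

80.92 dB SPL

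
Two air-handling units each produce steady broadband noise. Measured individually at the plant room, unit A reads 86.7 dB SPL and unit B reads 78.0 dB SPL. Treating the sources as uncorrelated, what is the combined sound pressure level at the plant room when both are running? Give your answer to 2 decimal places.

Add the sources as powers (linear), then convert back to dB:
L_total = 10·log₁₀(10^(86.7/10) + 10^(78.0/10)) = 10·log₁₀(530800000) = 87.25 dB SPL.

87.25 dB SPL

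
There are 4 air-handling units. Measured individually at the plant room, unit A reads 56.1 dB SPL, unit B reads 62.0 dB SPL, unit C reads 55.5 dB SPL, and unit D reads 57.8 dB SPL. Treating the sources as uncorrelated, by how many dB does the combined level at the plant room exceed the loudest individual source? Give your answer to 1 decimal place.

2.7 dB

Incoherent sources sum as intensities:
L_total = 10·log₁₀(10^(56.1/10) + 10^(62.0/10) + 10^(55.5/10) + 10^(57.8/10)) = 64.70 dB SPL.
Excess over the loudest (62.0 dB): 64.70 − 62.0 = 2.7 dB.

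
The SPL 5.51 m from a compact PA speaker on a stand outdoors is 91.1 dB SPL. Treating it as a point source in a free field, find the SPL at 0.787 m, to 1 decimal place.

For a point source in a free field, ΔL = −20·log₁₀(d₂/d₁).
ΔL = −20·log₁₀(0.787/5.51) = 16.90 dB, so L₂ = 91.1 + (16.90) = 108.0 dB SPL.

108.0 dB SPL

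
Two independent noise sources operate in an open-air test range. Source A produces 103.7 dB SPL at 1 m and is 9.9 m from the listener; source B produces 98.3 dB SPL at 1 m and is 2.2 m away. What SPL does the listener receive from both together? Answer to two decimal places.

92.14 dB SPL

At the listener: L_A = 103.7 − 20·log₁₀(9.9) = 83.787 dB; L_B = 98.3 − 20·log₁₀(2.2) = 91.452 dB.
Combined: 10·log₁₀(10^(83.787/10)+10^(91.452/10)) = 92.14 dB SPL.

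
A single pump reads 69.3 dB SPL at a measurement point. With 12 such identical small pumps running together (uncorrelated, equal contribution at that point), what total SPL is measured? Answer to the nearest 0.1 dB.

12 equal incoherent sources raise the level by 10·log₁₀(12) = 10.79 dB.
L_total = 69.3 + 10.79 = 80.1 dB SPL.

80.1 dB SPL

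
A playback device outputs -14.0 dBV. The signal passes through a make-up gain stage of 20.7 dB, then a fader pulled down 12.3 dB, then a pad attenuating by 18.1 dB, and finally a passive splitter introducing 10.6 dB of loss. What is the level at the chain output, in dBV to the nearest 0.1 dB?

-34.3 dBV

In dB, series stages simply add:
-14.0 + 20.7 − 12.3 − 18.1 − 10.6 = -34.3 dBV.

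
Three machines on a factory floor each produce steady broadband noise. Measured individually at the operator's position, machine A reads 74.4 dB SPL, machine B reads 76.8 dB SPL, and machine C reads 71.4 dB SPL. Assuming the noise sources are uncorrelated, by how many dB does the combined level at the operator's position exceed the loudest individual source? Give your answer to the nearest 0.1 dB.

2.7 dB

Add the sources as powers (linear), then convert back to dB:
L_total = 10·log₁₀(10^(74.4/10) + 10^(76.8/10) + 10^(71.4/10)) = 79.50 dB SPL.
Excess over the loudest (76.8 dB): 79.50 − 76.8 = 2.7 dB.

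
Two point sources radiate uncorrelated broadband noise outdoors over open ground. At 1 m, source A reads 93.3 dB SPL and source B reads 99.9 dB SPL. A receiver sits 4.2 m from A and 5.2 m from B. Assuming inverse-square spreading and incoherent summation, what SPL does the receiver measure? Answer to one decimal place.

86.8 dB SPL

At the listener: L_A = 93.3 − 20·log₁₀(4.2) = 80.84 dB; L_B = 99.9 − 20·log₁₀(5.2) = 85.58 dB.
Combined: 10·log₁₀(10^(80.84/10)+10^(85.58/10)) = 86.8 dB SPL.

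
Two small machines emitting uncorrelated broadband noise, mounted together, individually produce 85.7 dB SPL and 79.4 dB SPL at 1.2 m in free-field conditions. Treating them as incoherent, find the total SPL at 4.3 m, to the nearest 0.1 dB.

75.5 dB SPL

Combined at 1.2 m: 10·log₁₀(10^(85.7/10)+10^(79.4/10)) = 86.61 dB SPL.
Then apply −20·log₁₀(4.3/1.2) = -11.09 dB → 75.5 dB SPL.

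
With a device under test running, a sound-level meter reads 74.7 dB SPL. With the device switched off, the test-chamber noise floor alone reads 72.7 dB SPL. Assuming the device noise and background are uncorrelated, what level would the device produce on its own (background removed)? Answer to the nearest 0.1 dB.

Remove the background by subtracting linear intensities:
L_src = 10·log₁₀(10^(74.7/10) − 10^(72.7/10)) = 10·log₁₀(10890000) = 70.4 dB SPL.

70.4 dB SPL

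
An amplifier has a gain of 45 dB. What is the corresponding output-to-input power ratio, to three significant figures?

Power ratio = 10^(dB/10).
10^(45/10) = 10^(4.500) = 31600.

31600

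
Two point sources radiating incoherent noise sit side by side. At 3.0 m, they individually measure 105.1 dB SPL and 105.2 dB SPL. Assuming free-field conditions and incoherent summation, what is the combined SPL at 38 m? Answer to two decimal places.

86.11 dB SPL

Combined at 3.0 m: 10·log₁₀(10^(105.1/10)+10^(105.2/10)) = 108.161 dB SPL.
Then apply −20·log₁₀(38/3.0) = -22.053 dB → 86.11 dB SPL.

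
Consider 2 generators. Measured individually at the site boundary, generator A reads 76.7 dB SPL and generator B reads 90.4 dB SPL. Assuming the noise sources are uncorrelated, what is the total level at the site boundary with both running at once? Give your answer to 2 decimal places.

90.58 dB SPL

Uncorrelated sources add in intensity (power), not in dB.
L_total = 10·log₁₀(10^(76.7/10) + 10^(90.4/10)) = 10·log₁₀(1143000000) = 90.58 dB SPL.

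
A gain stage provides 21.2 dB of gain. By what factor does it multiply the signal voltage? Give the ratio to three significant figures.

11.5

Voltage ratio = 10^(dB/20).
10^(21.2/20) = 10^(1.060) = 11.5.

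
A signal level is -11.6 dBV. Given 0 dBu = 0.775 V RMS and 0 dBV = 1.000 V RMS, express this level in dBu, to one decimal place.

The offset between the scales is 20·log₁₀(0.775/1.000) = −2.214 dB.
So dBu = -11.6 + 2.214 = -9.4 dBu.

-9.4 dBu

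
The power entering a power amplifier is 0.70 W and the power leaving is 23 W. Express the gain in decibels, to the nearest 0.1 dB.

For a power ratio, dB = 10·log₁₀(P₂/P₁).
10·log₁₀(23/0.70) = 10·log₁₀(32.86) = 15.2 dB.

15.2 dB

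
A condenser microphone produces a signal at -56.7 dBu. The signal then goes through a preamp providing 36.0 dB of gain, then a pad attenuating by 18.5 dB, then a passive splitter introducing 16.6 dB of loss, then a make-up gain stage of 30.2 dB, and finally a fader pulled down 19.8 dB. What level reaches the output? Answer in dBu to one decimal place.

In dB, series stages simply add:
-56.7 + 36.0 − 18.5 − 16.6 + 30.2 − 19.8 = -45.4 dBu.

-45.4 dBu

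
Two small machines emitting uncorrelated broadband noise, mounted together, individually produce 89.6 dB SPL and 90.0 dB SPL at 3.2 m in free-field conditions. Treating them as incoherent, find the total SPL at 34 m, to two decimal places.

Combined at 3.2 m: 10·log₁₀(10^(89.6/10)+10^(90.0/10)) = 92.815 dB SPL.
Then apply −20·log₁₀(34/3.2) = -20.527 dB → 72.29 dB SPL.

72.29 dB SPL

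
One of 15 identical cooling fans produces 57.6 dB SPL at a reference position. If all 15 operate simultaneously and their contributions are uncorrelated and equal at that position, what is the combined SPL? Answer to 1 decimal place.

15 equal incoherent sources raise the level by 10·log₁₀(15) = 11.76 dB.
L_total = 57.6 + 11.76 = 69.4 dB SPL.

69.4 dB SPL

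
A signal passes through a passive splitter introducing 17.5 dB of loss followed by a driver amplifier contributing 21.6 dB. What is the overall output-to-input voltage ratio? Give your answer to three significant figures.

Net gain = (−17.5) + 21.6 = 4.1 dB.
Voltage ratio = 10^(4.1/20) = 1.60.

1.60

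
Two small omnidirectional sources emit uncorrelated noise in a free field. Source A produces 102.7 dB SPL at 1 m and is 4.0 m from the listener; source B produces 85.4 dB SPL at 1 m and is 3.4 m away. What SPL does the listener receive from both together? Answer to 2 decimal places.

90.77 dB SPL

At the listener: L_A = 102.7 − 20·log₁₀(4.0) = 90.659 dB; L_B = 85.4 − 20·log₁₀(3.4) = 74.770 dB.
Combined: 10·log₁₀(10^(90.659/10)+10^(74.770/10)) = 90.77 dB SPL.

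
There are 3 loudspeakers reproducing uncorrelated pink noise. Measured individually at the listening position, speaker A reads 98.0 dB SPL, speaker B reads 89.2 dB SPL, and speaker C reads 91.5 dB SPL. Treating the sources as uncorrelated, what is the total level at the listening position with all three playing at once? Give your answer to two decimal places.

99.32 dB SPL

Incoherent sources sum as intensities:
L_total = 10·log₁₀(10^(98.0/10) + 10^(89.2/10) + 10^(91.5/10)) = 10·log₁₀(8554000000) = 99.32 dB SPL.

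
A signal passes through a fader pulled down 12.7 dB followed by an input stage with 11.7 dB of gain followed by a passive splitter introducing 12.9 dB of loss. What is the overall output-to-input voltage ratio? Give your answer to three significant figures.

Net gain = (−12.7) + 11.7 + (−12.9) = -13.9 dB.
Voltage ratio = 10^(-13.9/20) = 0.202.

0.202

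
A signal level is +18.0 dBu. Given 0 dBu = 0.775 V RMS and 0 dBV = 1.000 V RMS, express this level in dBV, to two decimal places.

The offset between the scales is 20·log₁₀(0.775/1.000) = −2.214 dB.
So dBV = +18.0 − 2.214 = +15.79 dBV.

+15.79 dBV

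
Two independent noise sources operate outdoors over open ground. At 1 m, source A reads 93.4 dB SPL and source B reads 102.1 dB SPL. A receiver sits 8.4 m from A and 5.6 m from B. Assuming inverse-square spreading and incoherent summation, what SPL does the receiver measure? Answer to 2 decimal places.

87.39 dB SPL

At the listener: L_A = 93.4 − 20·log₁₀(8.4) = 74.914 dB; L_B = 102.1 − 20·log₁₀(5.6) = 87.136 dB.
Combined: 10·log₁₀(10^(74.914/10)+10^(87.136/10)) = 87.39 dB SPL.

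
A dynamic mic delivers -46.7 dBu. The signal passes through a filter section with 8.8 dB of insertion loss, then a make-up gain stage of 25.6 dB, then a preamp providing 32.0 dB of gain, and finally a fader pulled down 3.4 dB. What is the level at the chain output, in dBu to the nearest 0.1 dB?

Gain stages sum in dB:
-46.7 − 8.8 + 25.6 + 32.0 − 3.4 = -1.3 dBu.

-1.3 dBu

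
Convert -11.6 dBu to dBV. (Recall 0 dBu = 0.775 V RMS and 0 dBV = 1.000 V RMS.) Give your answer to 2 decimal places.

The offset between the scales is 20·log₁₀(0.775/1.000) = −2.214 dB.
So dBV = -11.6 − 2.214 = -13.81 dBV.

-13.81 dBV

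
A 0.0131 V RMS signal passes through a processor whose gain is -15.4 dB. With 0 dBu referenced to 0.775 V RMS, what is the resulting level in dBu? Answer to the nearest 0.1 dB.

Input level: 20·log₁₀(0.0131/0.775) = -35.44 dBu.
Output: -35.44 − 15.4 = -50.8 dBu.

-50.8 dBu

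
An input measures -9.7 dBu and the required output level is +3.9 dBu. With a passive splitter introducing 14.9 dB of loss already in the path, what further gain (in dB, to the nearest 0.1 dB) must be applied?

28.5 dB

The required make-up gain is the shortfall in the dB sum.
G = +3.9 − (-9.7) + 14.9 = 28.5 dB.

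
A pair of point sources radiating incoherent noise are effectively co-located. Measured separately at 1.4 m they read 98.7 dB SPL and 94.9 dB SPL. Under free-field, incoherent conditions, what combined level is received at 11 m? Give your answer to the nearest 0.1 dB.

82.3 dB SPL

Combined at 1.4 m: 10·log₁₀(10^(98.7/10)+10^(94.9/10)) = 100.21 dB SPL.
Then apply −20·log₁₀(11/1.4) = -17.91 dB → 82.3 dB SPL.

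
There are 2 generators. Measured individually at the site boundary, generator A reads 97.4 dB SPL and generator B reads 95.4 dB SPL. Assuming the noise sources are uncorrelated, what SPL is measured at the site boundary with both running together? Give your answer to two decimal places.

Uncorrelated sources add in intensity (power), not in dB.
L_total = 10·log₁₀(10^(97.4/10) + 10^(95.4/10)) = 10·log₁₀(8963000000) = 99.52 dB SPL.

99.52 dB SPL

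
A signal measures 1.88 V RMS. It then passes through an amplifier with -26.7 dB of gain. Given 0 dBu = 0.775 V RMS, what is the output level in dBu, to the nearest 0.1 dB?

-19.0 dBu

Input level: 20·log₁₀(1.88/0.775) = 7.70 dBu.
Output: 7.70 − 26.7 = -19.0 dBu.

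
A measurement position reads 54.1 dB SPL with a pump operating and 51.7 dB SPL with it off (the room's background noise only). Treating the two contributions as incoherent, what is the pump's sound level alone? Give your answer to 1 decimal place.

Subtract intensities: L_src = 10·log₁₀(10^(L_total/10) − 10^(L_bg/10)).
L_src = 10·log₁₀(10^(54.1/10) − 10^(51.7/10)) = 10·log₁₀(109100) = 50.4 dB SPL.

50.4 dB SPL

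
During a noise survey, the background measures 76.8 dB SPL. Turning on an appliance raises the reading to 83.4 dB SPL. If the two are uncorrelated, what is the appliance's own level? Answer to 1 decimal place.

Remove the background by subtracting linear intensities:
L_src = 10·log₁₀(10^(83.4/10) − 10^(76.8/10)) = 10·log₁₀(170900000) = 82.3 dB SPL.

82.3 dB SPL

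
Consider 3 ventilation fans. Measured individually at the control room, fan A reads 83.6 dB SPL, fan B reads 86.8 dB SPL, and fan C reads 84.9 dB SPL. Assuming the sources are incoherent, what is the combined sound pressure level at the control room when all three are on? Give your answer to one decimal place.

90.1 dB SPL

Uncorrelated sources add in intensity (power), not in dB.
L_total = 10·log₁₀(10^(83.6/10) + 10^(86.8/10) + 10^(84.9/10)) = 10·log₁₀(1017000000) = 90.1 dB SPL.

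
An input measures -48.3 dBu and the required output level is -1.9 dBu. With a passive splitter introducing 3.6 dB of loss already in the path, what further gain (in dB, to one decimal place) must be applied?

50.0 dB

The required make-up gain is the shortfall in the dB sum.
G = -1.9 − (-48.3) + 3.6 = 50.0 dB.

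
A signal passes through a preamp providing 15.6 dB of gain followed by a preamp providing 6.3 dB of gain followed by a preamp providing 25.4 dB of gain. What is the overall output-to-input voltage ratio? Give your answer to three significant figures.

Net gain = 15.6 + 6.3 + 25.4 = 47.3 dB.
Voltage ratio = 10^(47.3/20) = 232.

232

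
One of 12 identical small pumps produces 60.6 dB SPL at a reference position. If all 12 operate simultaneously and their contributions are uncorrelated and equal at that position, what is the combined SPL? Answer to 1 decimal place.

71.4 dB SPL

12 equal incoherent sources raise the level by 10·log₁₀(12) = 10.79 dB.
L_total = 60.6 + 10.79 = 71.4 dB SPL.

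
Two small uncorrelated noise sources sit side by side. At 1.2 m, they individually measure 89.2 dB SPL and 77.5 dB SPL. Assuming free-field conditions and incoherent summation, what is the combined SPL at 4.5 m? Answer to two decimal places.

Combined at 1.2 m: 10·log₁₀(10^(89.2/10)+10^(77.5/10)) = 89.484 dB SPL.
Then apply −20·log₁₀(4.5/1.2) = -11.481 dB → 78.00 dB SPL.

78.00 dB SPL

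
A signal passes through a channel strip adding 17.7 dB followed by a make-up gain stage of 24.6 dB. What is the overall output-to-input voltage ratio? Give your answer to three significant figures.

Net gain = 17.7 + 24.6 = 42.3 dB.
Voltage ratio = 10^(42.3/20) = 130.

130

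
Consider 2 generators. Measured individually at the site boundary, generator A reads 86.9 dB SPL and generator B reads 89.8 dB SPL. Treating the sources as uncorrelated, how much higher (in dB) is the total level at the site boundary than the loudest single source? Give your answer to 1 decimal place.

Uncorrelated sources add in intensity (power), not in dB.
L_total = 10·log₁₀(10^(86.9/10) + 10^(89.8/10)) = 91.60 dB SPL.
Excess over the loudest (89.8 dB): 91.60 − 89.8 = 1.8 dB.

1.8 dB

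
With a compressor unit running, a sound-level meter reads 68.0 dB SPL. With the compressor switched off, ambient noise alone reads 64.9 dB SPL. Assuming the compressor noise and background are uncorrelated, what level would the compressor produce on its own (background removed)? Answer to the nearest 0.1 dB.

65.1 dB SPL

Remove the background by subtracting linear intensities:
L_src = 10·log₁₀(10^(68.0/10) − 10^(64.9/10)) = 10·log₁₀(3219000) = 65.1 dB SPL.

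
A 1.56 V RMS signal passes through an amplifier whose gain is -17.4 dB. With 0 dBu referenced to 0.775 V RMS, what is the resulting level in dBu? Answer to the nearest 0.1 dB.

Input level: 20·log₁₀(1.56/0.775) = 6.08 dBu.
Output: 6.08 − 17.4 = -11.3 dBu.

-11.3 dBu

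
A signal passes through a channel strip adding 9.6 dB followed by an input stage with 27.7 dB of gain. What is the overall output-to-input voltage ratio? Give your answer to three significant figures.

73.3

Net gain = 9.6 + 27.7 = 37.3 dB.
Voltage ratio = 10^(37.3/20) = 73.3.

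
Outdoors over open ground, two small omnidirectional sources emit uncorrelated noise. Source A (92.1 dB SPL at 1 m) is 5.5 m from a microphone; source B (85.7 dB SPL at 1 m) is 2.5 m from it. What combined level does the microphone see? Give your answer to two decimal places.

80.53 dB SPL

At the listener: L_A = 92.1 − 20·log₁₀(5.5) = 77.293 dB; L_B = 85.7 − 20·log₁₀(2.5) = 77.741 dB.
Combined: 10·log₁₀(10^(77.293/10)+10^(77.741/10)) = 80.53 dB SPL.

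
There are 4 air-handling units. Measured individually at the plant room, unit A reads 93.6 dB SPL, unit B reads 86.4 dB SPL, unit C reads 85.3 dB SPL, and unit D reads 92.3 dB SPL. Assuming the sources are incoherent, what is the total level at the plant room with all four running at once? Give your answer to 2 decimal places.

Add the sources as powers (linear), then convert back to dB:
L_total = 10·log₁₀(10^(93.6/10) + 10^(86.4/10) + 10^(85.3/10) + 10^(92.3/10)) = 10·log₁₀(4764000000) = 96.78 dB SPL.

96.78 dB SPL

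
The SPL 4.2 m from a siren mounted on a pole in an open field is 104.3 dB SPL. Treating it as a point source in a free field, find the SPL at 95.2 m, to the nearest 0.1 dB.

77.2 dB SPL

Inverse-square spreading gives ΔL = −20·log₁₀(d₂/d₁).
ΔL = −20·log₁₀(95.2/4.2) = -27.11 dB, so L₂ = 104.3 + (-27.11) = 77.2 dB SPL.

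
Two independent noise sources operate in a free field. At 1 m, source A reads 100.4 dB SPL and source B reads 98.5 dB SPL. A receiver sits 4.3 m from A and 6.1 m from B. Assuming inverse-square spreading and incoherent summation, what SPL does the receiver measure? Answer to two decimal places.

At the listener: L_A = 100.4 − 20·log₁₀(4.3) = 87.731 dB; L_B = 98.5 − 20·log₁₀(6.1) = 82.793 dB.
Combined: 10·log₁₀(10^(87.731/10)+10^(82.793/10)) = 88.94 dB SPL.

88.94 dB SPL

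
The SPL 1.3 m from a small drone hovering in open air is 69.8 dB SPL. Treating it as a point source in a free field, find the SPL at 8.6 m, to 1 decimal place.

Free-field point source: level drops by 20·log₁₀ of the distance ratio.
ΔL = −20·log₁₀(8.6/1.3) = -16.41 dB, so L₂ = 69.8 + (-16.41) = 53.4 dB SPL.

53.4 dB SPL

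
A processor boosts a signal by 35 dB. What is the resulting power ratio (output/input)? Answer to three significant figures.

3160

Power ratio = 10^(dB/10).
10^(35/10) = 10^(3.500) = 3160.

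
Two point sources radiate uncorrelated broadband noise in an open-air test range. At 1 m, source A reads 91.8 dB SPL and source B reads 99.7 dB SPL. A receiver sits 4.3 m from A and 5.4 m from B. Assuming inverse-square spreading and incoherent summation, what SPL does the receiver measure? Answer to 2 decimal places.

86.04 dB SPL

At the listener: L_A = 91.8 − 20·log₁₀(4.3) = 79.131 dB; L_B = 99.7 − 20·log₁₀(5.4) = 85.052 dB.
Combined: 10·log₁₀(10^(79.131/10)+10^(85.052/10)) = 86.04 dB SPL.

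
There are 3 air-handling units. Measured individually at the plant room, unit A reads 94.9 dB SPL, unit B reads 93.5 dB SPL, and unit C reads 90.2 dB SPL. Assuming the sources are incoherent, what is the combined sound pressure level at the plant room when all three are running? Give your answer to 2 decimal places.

98.05 dB SPL

Incoherent sources sum as intensities:
L_total = 10·log₁₀(10^(94.9/10) + 10^(93.5/10) + 10^(90.2/10)) = 10·log₁₀(6376000000) = 98.05 dB SPL.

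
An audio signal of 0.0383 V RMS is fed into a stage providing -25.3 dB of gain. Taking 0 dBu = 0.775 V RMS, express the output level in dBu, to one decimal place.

-51.4 dBu

Input level: 20·log₁₀(0.0383/0.775) = -26.12 dBu.
Output: -26.12 − 25.3 = -51.4 dBu.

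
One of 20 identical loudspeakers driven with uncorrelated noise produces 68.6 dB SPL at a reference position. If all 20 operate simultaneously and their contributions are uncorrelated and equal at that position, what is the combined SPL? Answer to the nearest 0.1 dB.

81.6 dB SPL

20 equal incoherent sources raise the level by 10·log₁₀(20) = 13.01 dB.
L_total = 68.6 + 13.01 = 81.6 dB SPL.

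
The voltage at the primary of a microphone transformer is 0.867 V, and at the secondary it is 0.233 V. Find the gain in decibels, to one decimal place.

Voltage ratio → dB uses the 20·log₁₀ form:
20·log₁₀(0.233/0.867) = 20·log₁₀(0.2687) = -11.4 dB.

-11.4 dB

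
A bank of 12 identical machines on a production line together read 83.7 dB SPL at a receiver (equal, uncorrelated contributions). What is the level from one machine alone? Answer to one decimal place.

12 equal incoherent sources add 10·log₁₀(12) = 10.79 dB over one source.
L_one = 83.7 − 10.79 = 72.9 dB SPL.

72.9 dB SPL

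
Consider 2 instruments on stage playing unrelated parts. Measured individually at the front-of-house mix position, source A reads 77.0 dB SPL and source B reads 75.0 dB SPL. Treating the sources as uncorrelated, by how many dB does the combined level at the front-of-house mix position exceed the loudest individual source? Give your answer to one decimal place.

2.1 dB

Incoherent sources sum as intensities:
L_total = 10·log₁₀(10^(77.0/10) + 10^(75.0/10)) = 79.12 dB SPL.
Excess over the loudest (77.0 dB): 79.12 − 77.0 = 2.1 dB.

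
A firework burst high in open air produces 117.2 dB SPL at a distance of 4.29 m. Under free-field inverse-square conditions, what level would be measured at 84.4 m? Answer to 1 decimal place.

Free-field point source: level drops by 20·log₁₀ of the distance ratio.
ΔL = −20·log₁₀(84.4/4.29) = -25.88 dB, so L₂ = 117.2 + (-25.88) = 91.3 dB SPL.

91.3 dB SPL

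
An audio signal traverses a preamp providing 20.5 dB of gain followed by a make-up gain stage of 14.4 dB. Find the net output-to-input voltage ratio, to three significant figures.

Net gain = 20.5 + 14.4 = 34.9 dB.
Voltage ratio = 10^(34.9/20) = 55.6.

55.6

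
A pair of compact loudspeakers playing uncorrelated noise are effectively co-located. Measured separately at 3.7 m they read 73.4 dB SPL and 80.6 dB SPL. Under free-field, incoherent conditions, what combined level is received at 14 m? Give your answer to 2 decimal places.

Combined at 3.7 m: 10·log₁₀(10^(73.4/10)+10^(80.6/10)) = 81.357 dB SPL.
Then apply −20·log₁₀(14/3.7) = -11.559 dB → 69.80 dB SPL.

69.80 dB SPL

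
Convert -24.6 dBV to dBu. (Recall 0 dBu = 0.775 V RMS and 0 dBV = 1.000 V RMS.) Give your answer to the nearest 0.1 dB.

The offset between the scales is 20·log₁₀(0.775/1.000) = −2.214 dB.
So dBu = -24.6 + 2.214 = -22.4 dBu.

-22.4 dBu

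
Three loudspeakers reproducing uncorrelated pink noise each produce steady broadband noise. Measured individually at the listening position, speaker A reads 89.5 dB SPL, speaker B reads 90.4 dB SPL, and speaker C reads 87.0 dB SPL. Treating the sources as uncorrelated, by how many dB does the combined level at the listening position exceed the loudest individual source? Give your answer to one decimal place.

Uncorrelated sources add in intensity (power), not in dB.
L_total = 10·log₁₀(10^(89.5/10) + 10^(90.4/10) + 10^(87.0/10)) = 93.96 dB SPL.
Excess over the loudest (90.4 dB): 93.96 − 90.4 = 3.6 dB.

3.6 dB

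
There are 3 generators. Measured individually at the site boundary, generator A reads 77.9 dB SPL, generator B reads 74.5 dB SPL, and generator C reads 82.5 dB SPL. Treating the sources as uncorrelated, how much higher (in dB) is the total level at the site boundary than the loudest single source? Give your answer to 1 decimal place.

Incoherent sources sum as intensities:
L_total = 10·log₁₀(10^(77.9/10) + 10^(74.5/10) + 10^(82.5/10)) = 84.28 dB SPL.
Excess over the loudest (82.5 dB): 84.28 − 82.5 = 1.8 dB.

1.8 dB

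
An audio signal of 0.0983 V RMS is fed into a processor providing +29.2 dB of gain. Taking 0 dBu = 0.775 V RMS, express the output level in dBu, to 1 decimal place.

+11.3 dBu

Input level: 20·log₁₀(0.0983/0.775) = -17.93 dBu.
Output: -17.93 + 29.2 = +11.3 dBu.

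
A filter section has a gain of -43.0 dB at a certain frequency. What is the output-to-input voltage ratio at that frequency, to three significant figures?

Voltage ratio = 10^(dB/20).
10^(-43.0/20) = 10^(-2.150) = 0.00708.

0.00708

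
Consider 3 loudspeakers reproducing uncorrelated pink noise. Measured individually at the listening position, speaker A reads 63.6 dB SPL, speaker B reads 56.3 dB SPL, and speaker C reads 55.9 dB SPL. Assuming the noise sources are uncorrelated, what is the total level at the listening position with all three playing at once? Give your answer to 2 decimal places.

64.92 dB SPL

Uncorrelated sources add in intensity (power), not in dB.
L_total = 10·log₁₀(10^(63.6/10) + 10^(56.3/10) + 10^(55.9/10)) = 10·log₁₀(3106000) = 64.92 dB SPL.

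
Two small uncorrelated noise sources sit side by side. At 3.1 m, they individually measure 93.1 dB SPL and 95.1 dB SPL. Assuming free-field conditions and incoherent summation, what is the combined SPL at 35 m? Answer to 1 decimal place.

76.2 dB SPL

Combined at 3.1 m: 10·log₁₀(10^(93.1/10)+10^(95.1/10)) = 97.22 dB SPL.
Then apply −20·log₁₀(35/3.1) = -21.05 dB → 76.2 dB SPL.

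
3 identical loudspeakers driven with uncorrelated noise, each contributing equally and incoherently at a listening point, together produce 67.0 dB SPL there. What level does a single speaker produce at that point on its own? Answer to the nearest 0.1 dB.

62.2 dB SPL

3 equal incoherent sources add 10·log₁₀(3) = 4.77 dB over one source.
L_one = 67.0 − 4.77 = 62.2 dB SPL.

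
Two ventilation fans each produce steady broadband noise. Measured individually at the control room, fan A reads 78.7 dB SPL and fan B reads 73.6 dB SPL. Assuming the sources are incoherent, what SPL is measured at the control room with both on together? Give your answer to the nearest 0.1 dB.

79.9 dB SPL

Uncorrelated sources add in intensity (power), not in dB.
L_total = 10·log₁₀(10^(78.7/10) + 10^(73.6/10)) = 10·log₁₀(97040000) = 79.9 dB SPL.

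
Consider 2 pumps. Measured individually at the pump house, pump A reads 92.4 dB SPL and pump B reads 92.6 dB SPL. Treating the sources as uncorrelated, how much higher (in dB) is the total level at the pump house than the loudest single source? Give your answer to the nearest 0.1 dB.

Uncorrelated sources add in intensity (power), not in dB.
L_total = 10·log₁₀(10^(92.4/10) + 10^(92.6/10)) = 95.51 dB SPL.
Excess over the loudest (92.6 dB): 95.51 − 92.6 = 2.9 dB.

2.9 dB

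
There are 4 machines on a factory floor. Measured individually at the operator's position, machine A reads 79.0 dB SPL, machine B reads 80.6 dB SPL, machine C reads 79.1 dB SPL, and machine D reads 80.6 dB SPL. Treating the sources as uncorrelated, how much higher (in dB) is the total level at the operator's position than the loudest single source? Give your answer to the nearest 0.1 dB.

5.3 dB

Uncorrelated sources add in intensity (power), not in dB.
L_total = 10·log₁₀(10^(79.0/10) + 10^(80.6/10) + 10^(79.1/10) + 10^(80.6/10)) = 85.91 dB SPL.
Excess over the loudest (80.6 dB): 85.91 − 80.6 = 5.3 dB.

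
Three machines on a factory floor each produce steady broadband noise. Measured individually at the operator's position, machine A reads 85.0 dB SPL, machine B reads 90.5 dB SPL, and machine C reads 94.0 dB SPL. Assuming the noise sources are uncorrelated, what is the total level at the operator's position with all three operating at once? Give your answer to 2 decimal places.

95.97 dB SPL

Incoherent sources sum as intensities:
L_total = 10·log₁₀(10^(85.0/10) + 10^(90.5/10) + 10^(94.0/10)) = 10·log₁₀(3950000000) = 95.97 dB SPL.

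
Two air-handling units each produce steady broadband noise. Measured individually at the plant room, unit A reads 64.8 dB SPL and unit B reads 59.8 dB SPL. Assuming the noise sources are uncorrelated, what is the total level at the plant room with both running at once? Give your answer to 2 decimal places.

Uncorrelated sources add in intensity (power), not in dB.
L_total = 10·log₁₀(10^(64.8/10) + 10^(59.8/10)) = 10·log₁₀(3975000) = 65.99 dB SPL.

65.99 dB SPL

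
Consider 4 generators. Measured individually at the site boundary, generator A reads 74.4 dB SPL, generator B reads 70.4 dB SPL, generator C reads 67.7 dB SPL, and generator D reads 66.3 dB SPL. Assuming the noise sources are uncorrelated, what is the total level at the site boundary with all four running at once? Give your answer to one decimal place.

76.9 dB SPL

Add the sources as powers (linear), then convert back to dB:
L_total = 10·log₁₀(10^(74.4/10) + 10^(70.4/10) + 10^(67.7/10) + 10^(66.3/10)) = 10·log₁₀(48660000) = 76.9 dB SPL.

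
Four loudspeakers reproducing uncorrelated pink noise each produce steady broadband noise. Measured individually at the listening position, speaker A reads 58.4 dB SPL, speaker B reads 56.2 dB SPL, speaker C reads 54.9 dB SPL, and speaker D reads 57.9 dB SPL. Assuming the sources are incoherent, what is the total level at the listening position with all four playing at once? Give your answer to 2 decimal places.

63.08 dB SPL

Add the sources as powers (linear), then convert back to dB:
L_total = 10·log₁₀(10^(58.4/10) + 10^(56.2/10) + 10^(54.9/10) + 10^(57.9/10)) = 10·log₁₀(2034000) = 63.08 dB SPL.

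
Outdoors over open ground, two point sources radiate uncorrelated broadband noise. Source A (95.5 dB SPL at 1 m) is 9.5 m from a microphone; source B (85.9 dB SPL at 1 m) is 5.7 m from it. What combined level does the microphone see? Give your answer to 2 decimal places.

77.10 dB SPL

At the listener: L_A = 95.5 − 20·log₁₀(9.5) = 75.946 dB; L_B = 85.9 − 20·log₁₀(5.7) = 70.783 dB.
Combined: 10·log₁₀(10^(75.946/10)+10^(70.783/10)) = 77.10 dB SPL.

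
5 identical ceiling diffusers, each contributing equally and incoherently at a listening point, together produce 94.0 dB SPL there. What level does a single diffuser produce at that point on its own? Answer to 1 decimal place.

87.0 dB SPL

5 equal incoherent sources add 10·log₁₀(5) = 6.99 dB over one source.
L_one = 94.0 − 6.99 = 87.0 dB SPL.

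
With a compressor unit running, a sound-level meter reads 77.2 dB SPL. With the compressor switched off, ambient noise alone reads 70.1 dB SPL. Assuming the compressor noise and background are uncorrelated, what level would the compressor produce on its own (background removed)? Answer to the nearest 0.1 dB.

76.3 dB SPL

Background correction is a power subtraction:
L_src = 10·log₁₀(10^(77.2/10) − 10^(70.1/10)) = 10·log₁₀(42250000) = 76.3 dB SPL.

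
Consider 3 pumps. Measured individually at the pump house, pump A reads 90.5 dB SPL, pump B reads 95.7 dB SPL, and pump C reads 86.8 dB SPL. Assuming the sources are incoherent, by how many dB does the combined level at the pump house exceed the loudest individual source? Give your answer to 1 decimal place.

1.6 dB

Uncorrelated sources add in intensity (power), not in dB.
L_total = 10·log₁₀(10^(90.5/10) + 10^(95.7/10) + 10^(86.8/10)) = 97.26 dB SPL.
Excess over the loudest (95.7 dB): 97.26 − 95.7 = 1.6 dB.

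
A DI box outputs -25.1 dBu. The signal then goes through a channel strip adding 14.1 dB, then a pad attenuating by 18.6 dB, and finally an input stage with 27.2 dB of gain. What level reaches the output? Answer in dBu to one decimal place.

-2.4 dBu

Gain stages sum in dB:
-25.1 + 14.1 − 18.6 + 27.2 = -2.4 dBu.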